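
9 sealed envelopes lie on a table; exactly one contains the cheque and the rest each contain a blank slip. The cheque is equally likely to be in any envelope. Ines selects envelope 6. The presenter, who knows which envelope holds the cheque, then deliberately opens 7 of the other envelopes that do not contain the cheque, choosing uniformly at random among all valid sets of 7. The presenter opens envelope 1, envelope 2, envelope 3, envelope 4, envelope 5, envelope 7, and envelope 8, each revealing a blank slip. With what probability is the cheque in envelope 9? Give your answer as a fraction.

Apply Bayes' rule, conditioning on where the cheque actually is.
If it is in any of envelopes 1, 2, 3, 4, 5, 7, and 8 (prior 1/9 each): that envelope was opened and seen not to hold the prize — ruled out; weight (1/9)·0 = 0 each.
If it is in envelope 6 (prior 1/9): the presenter has 8 equally likely choices, so probability 1/8; weight (1/9)·(1/8) = 1/72.
If it is in envelope 9 (prior 1/9): the presenter has no choice, probability 1; weight (1/9)·1 = 1/9.
The weights sum to 1/8.
So P(the cheque in envelope 9 | the presenter opened envelope 1, envelope 2, envelope 3, envelope 4, envelope 5, envelope 7, and envelope 8) = (1/9) / (1/8) = 8/9.

8/9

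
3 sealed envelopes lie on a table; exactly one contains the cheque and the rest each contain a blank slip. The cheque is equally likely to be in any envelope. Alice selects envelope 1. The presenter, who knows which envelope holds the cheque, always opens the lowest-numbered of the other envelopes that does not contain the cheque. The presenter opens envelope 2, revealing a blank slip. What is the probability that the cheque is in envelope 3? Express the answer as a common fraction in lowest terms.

Apply Bayes' rule, conditioning on where the cheque actually is.
If it is in either of envelopes 1 and 3 (prior 1/3 each): envelope 2 is the lowest-numbered option available, probability 1; weight (1/3)·1 = 1/3 each.
If it is in envelope 2 (prior 1/3): the presenter opened envelope 2, so this case is ruled out; weight (1/3)·0 = 0.
The weights sum to 2/3.
So P(the cheque in envelope 3 | the presenter opened envelope 2) = (1/3) / (2/3) = 1/2.

1/2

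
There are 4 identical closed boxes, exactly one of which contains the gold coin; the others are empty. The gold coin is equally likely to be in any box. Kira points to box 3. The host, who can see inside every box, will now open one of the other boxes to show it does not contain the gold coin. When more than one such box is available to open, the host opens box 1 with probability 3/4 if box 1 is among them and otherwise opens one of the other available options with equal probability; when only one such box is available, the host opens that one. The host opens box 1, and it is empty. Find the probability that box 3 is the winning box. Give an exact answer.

1/3

Apply Bayes' rule, conditioning on where the gold coin actually is.
If it is in box 1 (prior 1/4): the host opened box 1, so this case is ruled out; weight (1/4)·0 = 0.
If it is in any of boxes 2, 3, and 4 (prior 1/4 each): box 1 is available, opened with probability 3/4; weight (1/4)·(3/4) = 3/16 each.
The weights sum to 9/16.
So P(the gold coin in box 3 | the host opened box 1) = (3/16) / (9/16) = 1/3.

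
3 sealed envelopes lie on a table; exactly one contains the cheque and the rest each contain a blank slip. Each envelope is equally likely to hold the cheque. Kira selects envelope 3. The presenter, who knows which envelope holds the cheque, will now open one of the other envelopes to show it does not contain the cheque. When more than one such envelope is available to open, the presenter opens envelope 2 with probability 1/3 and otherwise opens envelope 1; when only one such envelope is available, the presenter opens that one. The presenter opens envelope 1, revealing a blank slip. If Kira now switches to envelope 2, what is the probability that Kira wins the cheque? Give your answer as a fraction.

Consider each possible location of the cheque in turn.
If it is in envelope 1 (prior 1/3): the presenter opened envelope 1, so this case is ruled out; weight (1/3)·0 = 0.
If it is in envelope 2 (prior 1/3): only envelope 1 is available, probability 1; weight (1/3)·1 = 1/3.
If it is in envelope 3 (prior 1/3): envelope 2 is available but not opened, probability 2/3; weight (1/3)·(2/3) = 2/9.
The weights sum to 5/9.
So P(the cheque in envelope 2 | the presenter opened envelope 1) = (1/3) / (5/9) = 3/5.

3/5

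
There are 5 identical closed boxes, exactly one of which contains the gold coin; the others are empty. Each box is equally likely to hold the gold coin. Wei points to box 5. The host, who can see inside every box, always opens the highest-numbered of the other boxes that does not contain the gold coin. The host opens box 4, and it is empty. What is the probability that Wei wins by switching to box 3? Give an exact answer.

Condition on the true location of the gold coin.
If it is in any of boxes 1, 2, 3, and 5 (prior 1/5 each): box 4 is the highest-numbered option available, probability 1; weight (1/5)·1 = 1/5 each.
If it is in box 4 (prior 1/5): the host opened box 4, so this case is ruled out; weight (1/5)·0 = 0.
The weights sum to 4/5.
So P(the gold coin in box 3 | the host opened box 4) = (1/5) / (4/5) = 1/4.

1/4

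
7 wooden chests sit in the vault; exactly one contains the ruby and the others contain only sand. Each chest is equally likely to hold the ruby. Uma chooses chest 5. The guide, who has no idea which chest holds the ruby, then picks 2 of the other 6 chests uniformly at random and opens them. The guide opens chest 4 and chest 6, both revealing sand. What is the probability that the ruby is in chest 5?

Because the guide chose which chests to open without knowing where the ruby is, the choice is independent of the prize location. Learning that none of the 2 opened chests holds the ruby simply rules out those 2 locations and leaves the remaining 5 chests still equally likely by symmetry.
So P(the ruby in chest 5) = 1/5.

1/5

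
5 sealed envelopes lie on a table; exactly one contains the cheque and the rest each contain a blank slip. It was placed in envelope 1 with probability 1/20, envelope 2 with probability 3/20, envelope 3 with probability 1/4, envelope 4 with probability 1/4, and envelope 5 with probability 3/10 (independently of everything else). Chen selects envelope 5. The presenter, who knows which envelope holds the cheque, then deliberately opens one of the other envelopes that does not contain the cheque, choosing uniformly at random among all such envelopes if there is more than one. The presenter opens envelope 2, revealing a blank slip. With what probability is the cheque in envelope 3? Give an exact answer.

Condition on the true location of the cheque.
If it is in envelope 1 (prior 1/20): the presenter has 3 equally likely choices, so probability 1/3; weight (1/20)·(1/3) = 1/60.
If it is in envelope 2 (prior 3/20): the presenter opened envelope 2, so this case is ruled out; weight (3/20)·0 = 0.
If it is in either of envelopes 3 and 4 (prior 1/4 each): the presenter has 3 equally likely choices, so probability 1/3; weight (1/4)·(1/3) = 1/12 each.
If it is in envelope 5 (prior 3/10): the presenter has 4 equally likely choices, so probability 1/4; weight (3/10)·(1/4) = 3/40.
The weights sum to 31/120.
So P(the cheque in envelope 3 | the presenter opened envelope 2) = (1/12) / (31/120) = 10/31.

10/31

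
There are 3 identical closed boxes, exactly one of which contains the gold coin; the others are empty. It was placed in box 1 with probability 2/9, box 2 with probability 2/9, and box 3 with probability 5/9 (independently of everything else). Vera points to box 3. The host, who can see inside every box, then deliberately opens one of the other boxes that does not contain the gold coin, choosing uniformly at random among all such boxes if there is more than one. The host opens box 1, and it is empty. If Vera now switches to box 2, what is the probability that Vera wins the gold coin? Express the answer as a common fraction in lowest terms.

4/9

Consider each possible location of the gold coin in turn.
If it is in box 1 (prior 2/9): the host opened box 1, so this case is ruled out; weight (2/9)·0 = 0.
If it is in box 2 (prior 2/9): the host has no choice, probability 1; weight (2/9)·1 = 2/9.
If it is in box 3 (prior 5/9): the host has 2 equally likely choices, so probability 1/2; weight (5/9)·(1/2) = 5/18.
The weights sum to 1/2.
So P(the gold coin in box 2 | the host opened box 1) = (2/9) / (1/2) = 4/9.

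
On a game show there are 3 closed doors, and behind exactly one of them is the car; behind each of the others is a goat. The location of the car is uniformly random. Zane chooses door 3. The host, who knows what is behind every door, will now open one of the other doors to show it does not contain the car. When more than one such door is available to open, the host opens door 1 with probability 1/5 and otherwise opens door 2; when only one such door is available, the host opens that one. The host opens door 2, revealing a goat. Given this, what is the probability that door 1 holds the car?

5/9

Condition on the true location of the car.
If it is behind door 1 (prior 1/3): only door 2 is available, probability 1; weight (1/3)·1 = 1/3.
If it is behind door 2 (prior 1/3): the host opened door 2, so this case is ruled out; weight (1/3)·0 = 0.
If it is behind door 3 (prior 1/3): door 1 is available but not opened, probability 4/5; weight (1/3)·(4/5) = 4/15.
The weights sum to 3/5.
So P(the car behind door 1 | the host opened door 2) = (1/3) / (3/5) = 5/9.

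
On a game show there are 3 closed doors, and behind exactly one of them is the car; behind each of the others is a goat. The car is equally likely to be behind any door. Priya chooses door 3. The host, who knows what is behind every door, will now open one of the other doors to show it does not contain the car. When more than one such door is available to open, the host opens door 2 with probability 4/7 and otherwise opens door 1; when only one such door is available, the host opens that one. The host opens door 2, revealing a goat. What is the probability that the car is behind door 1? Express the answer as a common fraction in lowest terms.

Consider each possible location of the car in turn.
If it is behind door 1 (prior 1/3): only door 2 is available, probability 1; weight (1/3)·1 = 1/3.
If it is behind door 2 (prior 1/3): the host opened door 2, so this case is ruled out; weight (1/3)·0 = 0.
If it is behind door 3 (prior 1/3): door 2 is available, opened with probability 4/7; weight (1/3)·(4/7) = 4/21.
The weights sum to 11/21.
So P(the car behind door 1 | the host opened door 2) = (1/3) / (11/21) = 7/11.

7/11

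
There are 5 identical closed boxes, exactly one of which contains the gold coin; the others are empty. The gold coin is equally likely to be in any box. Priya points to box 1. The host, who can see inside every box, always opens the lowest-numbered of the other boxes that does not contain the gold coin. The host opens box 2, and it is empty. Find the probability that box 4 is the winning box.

1/4

Consider each possible location of the gold coin in turn.
If it is in any of boxes 1, 3, 4, and 5 (prior 1/5 each): box 2 is the lowest-numbered option available, probability 1; weight (1/5)·1 = 1/5 each.
If it is in box 2 (prior 1/5): the host opened box 2, so this case is ruled out; weight (1/5)·0 = 0.
The weights sum to 4/5.
So P(the gold coin in box 4 | the host opened box 2) = (1/5) / (4/5) = 1/4.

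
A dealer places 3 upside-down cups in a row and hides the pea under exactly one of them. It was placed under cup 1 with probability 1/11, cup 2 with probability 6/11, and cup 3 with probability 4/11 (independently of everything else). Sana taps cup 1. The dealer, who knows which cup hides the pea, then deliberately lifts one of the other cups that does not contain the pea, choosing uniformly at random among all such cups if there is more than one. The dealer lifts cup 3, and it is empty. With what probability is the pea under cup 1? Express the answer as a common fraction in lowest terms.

Apply Bayes' rule, conditioning on where the pea actually is.
If it is under cup 1 (prior 1/11): the dealer has 2 equally likely choices, so probability 1/2; weight (1/11)·(1/2) = 1/22.
If it is under cup 2 (prior 6/11): the dealer has no choice, probability 1; weight (6/11)·1 = 6/11.
If it is under cup 3 (prior 4/11): the dealer opened cup 3, so this case is ruled out; weight (4/11)·0 = 0.
The weights sum to 13/22.
So P(the pea under cup 1 | the dealer opened cup 3) = (1/22) / (13/22) = 1/13.

1/13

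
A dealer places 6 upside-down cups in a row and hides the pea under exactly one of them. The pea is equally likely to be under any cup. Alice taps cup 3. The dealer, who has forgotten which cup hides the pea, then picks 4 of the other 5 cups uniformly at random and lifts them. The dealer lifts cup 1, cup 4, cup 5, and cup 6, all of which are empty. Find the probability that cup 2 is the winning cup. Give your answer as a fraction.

Because the dealer chose which cups to lift without knowing where the pea is, the choice is independent of the prize location. Learning that none of the 4 opened cups holds the pea simply rules out those 4 locations and leaves the remaining 2 cups still equally likely by symmetry.
So P(the pea under cup 2) = 1/2.

1/2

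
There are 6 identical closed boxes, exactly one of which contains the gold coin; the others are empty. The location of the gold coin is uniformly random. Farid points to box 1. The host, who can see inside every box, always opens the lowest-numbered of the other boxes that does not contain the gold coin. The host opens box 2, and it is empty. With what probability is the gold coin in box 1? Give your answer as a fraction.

1/5

Condition on the true location of the gold coin.
If it is in any of boxes 1, 3, 4, 5, and 6 (prior 1/6 each): box 2 is the lowest-numbered option available, probability 1; weight (1/6)·1 = 1/6 each.
If it is in box 2 (prior 1/6): the host opened box 2, so this case is ruled out; weight (1/6)·0 = 0.
The weights sum to 5/6.
So P(the gold coin in box 1 | the host opened box 2) = (1/6) / (5/6) = 1/5.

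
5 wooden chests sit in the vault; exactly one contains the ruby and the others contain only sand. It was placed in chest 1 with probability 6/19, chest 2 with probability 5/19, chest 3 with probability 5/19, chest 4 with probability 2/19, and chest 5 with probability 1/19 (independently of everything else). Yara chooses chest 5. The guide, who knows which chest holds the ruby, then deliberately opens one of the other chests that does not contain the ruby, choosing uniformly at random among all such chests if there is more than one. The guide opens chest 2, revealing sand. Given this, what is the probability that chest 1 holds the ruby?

24/55

Apply Bayes' rule, conditioning on where the ruby actually is.
If it is in chest 1 (prior 6/19): the guide has 3 equally likely choices, so probability 1/3; weight (6/19)·(1/3) = 2/19.
If it is in chest 2 (prior 5/19): the guide opened chest 2, so this case is ruled out; weight (5/19)·0 = 0.
If it is in chest 3 (prior 5/19): the guide has 3 equally likely choices, so probability 1/3; weight (5/19)·(1/3) = 5/57.
If it is in chest 4 (prior 2/19): the guide has 3 equally likely choices, so probability 1/3; weight (2/19)·(1/3) = 2/57.
If it is in chest 5 (prior 1/19): the guide has 4 equally likely choices, so probability 1/4; weight (1/19)·(1/4) = 1/76.
The weights sum to 55/228.
So P(the ruby in chest 1 | the guide opened chest 2) = (2/19) / (55/228) = 24/55.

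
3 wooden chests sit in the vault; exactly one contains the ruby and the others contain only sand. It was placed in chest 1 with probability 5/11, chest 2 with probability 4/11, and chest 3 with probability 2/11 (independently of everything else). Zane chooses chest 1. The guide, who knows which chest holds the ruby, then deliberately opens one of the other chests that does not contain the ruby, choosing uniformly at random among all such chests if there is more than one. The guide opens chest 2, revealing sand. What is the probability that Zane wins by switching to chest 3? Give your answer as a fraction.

Consider each possible location of the ruby in turn.
If it is in chest 1 (prior 5/11): the guide has 2 equally likely choices, so probability 1/2; weight (5/11)·(1/2) = 5/22.
If it is in chest 2 (prior 4/11): the guide opened chest 2, so this case is ruled out; weight (4/11)·0 = 0.
If it is in chest 3 (prior 2/11): the guide has no choice, probability 1; weight (2/11)·1 = 2/11.
The weights sum to 9/22.
So P(the ruby in chest 3 | the guide opened chest 2) = (2/11) / (9/22) = 4/9.

4/9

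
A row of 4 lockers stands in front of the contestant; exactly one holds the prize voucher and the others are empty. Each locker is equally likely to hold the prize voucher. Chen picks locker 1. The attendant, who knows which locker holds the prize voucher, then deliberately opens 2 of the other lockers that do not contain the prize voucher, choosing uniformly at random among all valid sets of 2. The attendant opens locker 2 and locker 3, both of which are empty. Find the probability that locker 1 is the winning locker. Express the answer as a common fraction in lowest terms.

Consider each possible location of the prize voucher in turn.
If it is in locker 1 (prior 1/4): the attendant has 3 equally likely choices, so probability 1/3; weight (1/4)·(1/3) = 1/12.
If it is in either of lockers 2 and 3 (prior 1/4 each): that locker was opened and seen not to hold the prize — ruled out; weight (1/4)·0 = 0 each.
If it is in locker 4 (prior 1/4): the attendant has no choice, probability 1; weight (1/4)·1 = 1/4.
The weights sum to 1/3.
So P(the prize voucher in locker 1 | the attendant opened locker 2 and locker 3) = (1/12) / (1/3) = 1/4.

1/4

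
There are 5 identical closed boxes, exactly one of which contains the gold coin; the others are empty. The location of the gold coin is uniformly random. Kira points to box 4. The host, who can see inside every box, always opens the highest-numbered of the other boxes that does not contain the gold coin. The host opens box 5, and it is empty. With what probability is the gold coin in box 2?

Apply Bayes' rule, conditioning on where the gold coin actually is.
If it is in any of boxes 1, 2, 3, and 4 (prior 1/5 each): box 5 is the highest-numbered option available, probability 1; weight (1/5)·1 = 1/5 each.
If it is in box 5 (prior 1/5): the host opened box 5, so this case is ruled out; weight (1/5)·0 = 0.
The weights sum to 4/5.
So P(the gold coin in box 2 | the host opened box 5) = (1/5) / (4/5) = 1/4.

1/4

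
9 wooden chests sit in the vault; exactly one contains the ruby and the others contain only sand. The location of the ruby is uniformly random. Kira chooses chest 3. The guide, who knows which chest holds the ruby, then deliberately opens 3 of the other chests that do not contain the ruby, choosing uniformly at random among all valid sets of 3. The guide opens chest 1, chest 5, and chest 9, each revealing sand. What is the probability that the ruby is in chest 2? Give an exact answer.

Apply Bayes' rule, conditioning on where the ruby actually is.
If it is in any of chests 1, 5, and 9 (prior 1/9 each): that chest was opened and seen not to hold the prize — ruled out; weight (1/9)·0 = 0 each.
If it is in any of chests 2, 4, 6, 7, and 8 (prior 1/9 each): the guide has 35 equally likely choices, so probability 1/35; weight (1/9)·(1/35) = 1/315 each.
If it is in chest 3 (prior 1/9): the guide has 56 equally likely choices, so probability 1/56; weight (1/9)·(1/56) = 1/504.
The weights sum to 1/56.
So P(the ruby in chest 2 | the guide opened chest 1, chest 5, and chest 9) = (1/315) / (1/56) = 8/45.

8/45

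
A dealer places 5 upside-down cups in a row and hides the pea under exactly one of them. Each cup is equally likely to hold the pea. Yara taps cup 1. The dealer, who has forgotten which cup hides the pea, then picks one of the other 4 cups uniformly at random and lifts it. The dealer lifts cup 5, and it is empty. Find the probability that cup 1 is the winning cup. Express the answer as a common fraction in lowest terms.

Because the dealer chose which cup to lift without knowing where the pea is, the choice is independent of the prize location. Learning that cup 5 does not hold the pea simply rules out that one location and leaves the remaining 4 cups still equally likely by symmetry.
So P(the pea under cup 1) = 1/4.

1/4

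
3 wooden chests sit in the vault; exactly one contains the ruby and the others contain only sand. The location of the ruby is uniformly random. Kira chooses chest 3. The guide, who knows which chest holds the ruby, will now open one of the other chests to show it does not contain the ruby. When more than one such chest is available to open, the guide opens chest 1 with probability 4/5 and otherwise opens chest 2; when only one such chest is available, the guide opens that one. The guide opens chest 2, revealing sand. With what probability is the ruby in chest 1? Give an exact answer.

Consider each possible location of the ruby in turn.
If it is in chest 1 (prior 1/3): only chest 2 is available, probability 1; weight (1/3)·1 = 1/3.
If it is in chest 2 (prior 1/3): the guide opened chest 2, so this case is ruled out; weight (1/3)·0 = 0.
If it is in chest 3 (prior 1/3): chest 1 is available but not opened, probability 1/5; weight (1/3)·(1/5) = 1/15.
The weights sum to 2/5.
So P(the ruby in chest 1 | the guide opened chest 2) = (1/3) / (2/5) = 5/6.

5/6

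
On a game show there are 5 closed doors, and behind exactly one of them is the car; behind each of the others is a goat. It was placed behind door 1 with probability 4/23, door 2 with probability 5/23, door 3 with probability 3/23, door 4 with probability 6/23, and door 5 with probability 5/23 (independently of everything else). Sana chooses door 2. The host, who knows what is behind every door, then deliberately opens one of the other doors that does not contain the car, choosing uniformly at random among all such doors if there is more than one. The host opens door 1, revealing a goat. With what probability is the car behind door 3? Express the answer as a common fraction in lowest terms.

12/71

Consider each possible location of the car in turn.
If it is behind door 1 (prior 4/23): the host opened door 1, so this case is ruled out; weight (4/23)·0 = 0.
If it is behind door 2 (prior 5/23): the host has 4 equally likely choices, so probability 1/4; weight (5/23)·(1/4) = 5/92.
If it is behind door 3 (prior 3/23): the host has 3 equally likely choices, so probability 1/3; weight (3/23)·(1/3) = 1/23.
If it is behind door 4 (prior 6/23): the host has 3 equally likely choices, so probability 1/3; weight (6/23)·(1/3) = 2/23.
If it is behind door 5 (prior 5/23): the host has 3 equally likely choices, so probability 1/3; weight (5/23)·(1/3) = 5/69.
The weights sum to 71/276.
So P(the car behind door 3 | the host opened door 1) = (1/23) / (71/276) = 12/71.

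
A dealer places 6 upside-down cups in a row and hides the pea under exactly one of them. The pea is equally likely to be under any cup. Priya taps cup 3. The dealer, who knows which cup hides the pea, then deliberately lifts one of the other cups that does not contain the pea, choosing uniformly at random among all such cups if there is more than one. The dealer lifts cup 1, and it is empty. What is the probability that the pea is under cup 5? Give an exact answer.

5/24

Apply Bayes' rule, conditioning on where the pea actually is.
If it is under cup 1 (prior 1/6): the dealer opened cup 1, so this case is ruled out; weight (1/6)·0 = 0.
If it is under any of cups 2, 4, 5, and 6 (prior 1/6 each): the dealer has 4 equally likely choices, so probability 1/4; weight (1/6)·(1/4) = 1/24 each.
If it is under cup 3 (prior 1/6): the dealer has 5 equally likely choices, so probability 1/5; weight (1/6)·(1/5) = 1/30.
The weights sum to 1/5.
So P(the pea under cup 5 | the dealer opened cup 1) = (1/24) / (1/5) = 5/24.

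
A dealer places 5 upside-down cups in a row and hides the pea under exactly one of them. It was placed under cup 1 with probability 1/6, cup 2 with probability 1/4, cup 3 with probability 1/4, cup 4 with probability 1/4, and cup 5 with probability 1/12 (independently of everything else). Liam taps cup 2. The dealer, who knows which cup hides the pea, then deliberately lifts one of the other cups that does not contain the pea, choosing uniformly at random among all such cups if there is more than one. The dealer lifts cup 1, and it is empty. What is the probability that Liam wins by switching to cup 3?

12/37

Consider each possible location of the pea in turn.
If it is under cup 1 (prior 1/6): the dealer opened cup 1, so this case is ruled out; weight (1/6)·0 = 0.
If it is under cup 2 (prior 1/4): the dealer has 4 equally likely choices, so probability 1/4; weight (1/4)·(1/4) = 1/16.
If it is under either of cups 3 and 4 (prior 1/4 each): the dealer has 3 equally likely choices, so probability 1/3; weight (1/4)·(1/3) = 1/12 each.
If it is under cup 5 (prior 1/12): the dealer has 3 equally likely choices, so probability 1/3; weight (1/12)·(1/3) = 1/36.
The weights sum to 37/144.
So P(the pea under cup 3 | the dealer opened cup 1) = (1/12) / (37/144) = 12/37.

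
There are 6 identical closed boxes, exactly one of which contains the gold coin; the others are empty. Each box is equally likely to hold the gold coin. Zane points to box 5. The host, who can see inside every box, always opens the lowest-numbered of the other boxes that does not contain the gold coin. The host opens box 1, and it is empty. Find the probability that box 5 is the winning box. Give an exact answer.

Consider each possible location of the gold coin in turn.
If it is in box 1 (prior 1/6): the host opened box 1, so this case is ruled out; weight (1/6)·0 = 0.
If it is in any of boxes 2, 3, 4, 5, and 6 (prior 1/6 each): box 1 is the lowest-numbered option available, probability 1; weight (1/6)·1 = 1/6 each.
The weights sum to 5/6.
So P(the gold coin in box 5 | the host opened box 1) = (1/6) / (5/6) = 1/5.

1/5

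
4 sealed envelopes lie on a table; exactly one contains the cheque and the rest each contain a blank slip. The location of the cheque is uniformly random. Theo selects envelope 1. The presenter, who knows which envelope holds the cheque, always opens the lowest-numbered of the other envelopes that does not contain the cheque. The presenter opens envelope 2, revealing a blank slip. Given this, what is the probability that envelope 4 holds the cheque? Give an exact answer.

Condition on the true location of the cheque.
If it is in any of envelopes 1, 3, and 4 (prior 1/4 each): envelope 2 is the lowest-numbered option available, probability 1; weight (1/4)·1 = 1/4 each.
If it is in envelope 2 (prior 1/4): the presenter opened envelope 2, so this case is ruled out; weight (1/4)·0 = 0.
The weights sum to 3/4.
So P(the cheque in envelope 4 | the presenter opened envelope 2) = (1/4) / (3/4) = 1/3.

1/3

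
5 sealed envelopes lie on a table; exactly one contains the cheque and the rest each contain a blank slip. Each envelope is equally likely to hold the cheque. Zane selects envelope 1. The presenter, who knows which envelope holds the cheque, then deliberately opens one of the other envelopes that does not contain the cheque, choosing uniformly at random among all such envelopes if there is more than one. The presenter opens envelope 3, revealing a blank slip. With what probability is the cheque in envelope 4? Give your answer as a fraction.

4/15

Consider each possible location of the cheque in turn.
If it is in envelope 1 (prior 1/5): the presenter has 4 equally likely choices, so probability 1/4; weight (1/5)·(1/4) = 1/20.
If it is in any of envelopes 2, 4, and 5 (prior 1/5 each): the presenter has 3 equally likely choices, so probability 1/3; weight (1/5)·(1/3) = 1/15 each.
If it is in envelope 3 (prior 1/5): the presenter opened envelope 3, so this case is ruled out; weight (1/5)·0 = 0.
The weights sum to 1/4.
So P(the cheque in envelope 4 | the presenter opened envelope 3) = (1/15) / (1/4) = 4/15.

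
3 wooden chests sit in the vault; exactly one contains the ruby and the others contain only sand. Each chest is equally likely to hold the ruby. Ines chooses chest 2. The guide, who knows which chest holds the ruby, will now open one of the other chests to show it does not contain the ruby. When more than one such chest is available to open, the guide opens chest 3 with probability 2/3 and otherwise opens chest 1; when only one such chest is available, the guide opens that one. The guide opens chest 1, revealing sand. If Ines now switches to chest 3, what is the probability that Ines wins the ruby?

Apply Bayes' rule, conditioning on where the ruby actually is.
If it is in chest 1 (prior 1/3): the guide opened chest 1, so this case is ruled out; weight (1/3)·0 = 0.
If it is in chest 2 (prior 1/3): chest 3 is available but not opened, probability 1/3; weight (1/3)·(1/3) = 1/9.
If it is in chest 3 (prior 1/3): only chest 1 is available, probability 1; weight (1/3)·1 = 1/3.
The weights sum to 4/9.
So P(the ruby in chest 3 | the guide opened chest 1) = (1/3) / (4/9) = 3/4.

3/4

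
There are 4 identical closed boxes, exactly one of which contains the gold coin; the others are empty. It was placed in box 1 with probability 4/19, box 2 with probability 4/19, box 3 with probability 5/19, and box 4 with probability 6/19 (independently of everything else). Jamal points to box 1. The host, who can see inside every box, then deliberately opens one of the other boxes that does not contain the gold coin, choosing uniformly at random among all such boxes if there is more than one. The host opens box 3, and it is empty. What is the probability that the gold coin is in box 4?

Condition on the true location of the gold coin.
If it is in box 1 (prior 4/19): the host has 3 equally likely choices, so probability 1/3; weight (4/19)·(1/3) = 4/57.
If it is in box 2 (prior 4/19): the host has 2 equally likely choices, so probability 1/2; weight (4/19)·(1/2) = 2/19.
If it is in box 3 (prior 5/19): the host opened box 3, so this case is ruled out; weight (5/19)·0 = 0.
If it is in box 4 (prior 6/19): the host has 2 equally likely choices, so probability 1/2; weight (6/19)·(1/2) = 3/19.
The weights sum to 1/3.
So P(the gold coin in box 4 | the host opened box 3) = (3/19) / (1/3) = 9/19.

9/19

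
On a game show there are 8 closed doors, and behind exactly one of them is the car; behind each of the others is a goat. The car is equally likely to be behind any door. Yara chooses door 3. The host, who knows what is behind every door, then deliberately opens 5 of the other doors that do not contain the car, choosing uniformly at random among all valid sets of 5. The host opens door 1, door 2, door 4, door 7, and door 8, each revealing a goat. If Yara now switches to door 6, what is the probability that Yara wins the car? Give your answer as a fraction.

7/16

Condition on the true location of the car.
If it is behind any of doors 1, 2, 4, 7, and 8 (prior 1/8 each): that door was opened and seen not to hold the prize — ruled out; weight (1/8)·0 = 0 each.
If it is behind door 3 (prior 1/8): the host has 21 equally likely choices, so probability 1/21; weight (1/8)·(1/21) = 1/168.
If it is behind either of doors 5 and 6 (prior 1/8 each): the host has 6 equally likely choices, so probability 1/6; weight (1/8)·(1/6) = 1/48 each.
The weights sum to 1/21.
So P(the car behind door 6 | the host opened door 1, door 2, door 4, door 7, and door 8) = (1/48) / (1/21) = 7/16.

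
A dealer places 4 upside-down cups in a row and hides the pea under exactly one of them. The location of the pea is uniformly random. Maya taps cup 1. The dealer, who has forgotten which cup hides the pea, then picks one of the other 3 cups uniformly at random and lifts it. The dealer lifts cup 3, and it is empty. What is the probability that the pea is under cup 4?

1/3

Condition on the true location of the pea.
If it is under any of cups 1, 2, and 4 (prior 1/4 each): the dealer picks cup 3 with probability 1/3 regardless, and it is not the prize; weight (1/4)·(1/3) = 1/12 each.
If it is under cup 3 (prior 1/4): the dealer opened cup 3, so this case is ruled out; weight (1/4)·0 = 0.
The weights sum to 1/4.
So P(the pea under cup 4 | the dealer opened cup 3) = (1/12) / (1/4) = 1/3.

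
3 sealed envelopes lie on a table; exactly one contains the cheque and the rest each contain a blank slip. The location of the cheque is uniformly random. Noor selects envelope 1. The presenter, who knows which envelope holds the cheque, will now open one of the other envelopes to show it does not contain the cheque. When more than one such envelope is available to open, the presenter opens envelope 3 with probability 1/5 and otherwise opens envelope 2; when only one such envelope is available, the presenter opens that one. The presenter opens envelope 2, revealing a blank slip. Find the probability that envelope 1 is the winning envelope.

4/9

Apply Bayes' rule, conditioning on where the cheque actually is.
If it is in envelope 1 (prior 1/3): envelope 3 is available but not opened, probability 4/5; weight (1/3)·(4/5) = 4/15.
If it is in envelope 2 (prior 1/3): the presenter opened envelope 2, so this case is ruled out; weight (1/3)·0 = 0.
If it is in envelope 3 (prior 1/3): only envelope 2 is available, probability 1; weight (1/3)·1 = 1/3.
The weights sum to 3/5.
So P(the cheque in envelope 1 | the presenter opened envelope 2) = (4/15) / (3/5) = 4/9.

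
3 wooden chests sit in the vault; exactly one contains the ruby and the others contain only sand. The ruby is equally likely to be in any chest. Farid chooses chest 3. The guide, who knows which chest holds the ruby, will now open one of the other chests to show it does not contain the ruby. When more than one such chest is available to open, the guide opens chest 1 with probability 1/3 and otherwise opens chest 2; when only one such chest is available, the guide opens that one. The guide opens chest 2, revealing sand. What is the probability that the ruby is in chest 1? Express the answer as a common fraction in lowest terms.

Apply Bayes' rule, conditioning on where the ruby actually is.
If it is in chest 1 (prior 1/3): only chest 2 is available, probability 1; weight (1/3)·1 = 1/3.
If it is in chest 2 (prior 1/3): the guide opened chest 2, so this case is ruled out; weight (1/3)·0 = 0.
If it is in chest 3 (prior 1/3): chest 1 is available but not opened, probability 2/3; weight (1/3)·(2/3) = 2/9.
The weights sum to 5/9.
So P(the ruby in chest 1 | the guide opened chest 2) = (1/3) / (5/9) = 3/5.

3/5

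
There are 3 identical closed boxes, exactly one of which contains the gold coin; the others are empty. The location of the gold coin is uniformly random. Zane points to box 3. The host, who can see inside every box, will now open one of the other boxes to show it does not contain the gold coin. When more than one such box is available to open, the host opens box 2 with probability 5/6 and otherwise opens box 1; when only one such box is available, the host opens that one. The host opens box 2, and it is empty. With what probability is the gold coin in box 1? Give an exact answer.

6/11

Consider each possible location of the gold coin in turn.
If it is in box 1 (prior 1/3): only box 2 is available, probability 1; weight (1/3)·1 = 1/3.
If it is in box 2 (prior 1/3): the host opened box 2, so this case is ruled out; weight (1/3)·0 = 0.
If it is in box 3 (prior 1/3): box 2 is available, opened with probability 5/6; weight (1/3)·(5/6) = 5/18.
The weights sum to 11/18.
So P(the gold coin in box 1 | the host opened box 2) = (1/3) / (11/18) = 6/11.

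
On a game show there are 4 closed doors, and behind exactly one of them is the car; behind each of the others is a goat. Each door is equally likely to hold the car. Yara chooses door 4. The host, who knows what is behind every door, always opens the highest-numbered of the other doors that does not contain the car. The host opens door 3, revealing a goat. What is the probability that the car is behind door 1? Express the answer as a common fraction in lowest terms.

1/3

Apply Bayes' rule, conditioning on where the car actually is.
If it is behind any of doors 1, 2, and 4 (prior 1/4 each): door 3 is the highest-numbered option available, probability 1; weight (1/4)·1 = 1/4 each.
If it is behind door 3 (prior 1/4): the host opened door 3, so this case is ruled out; weight (1/4)·0 = 0.
The weights sum to 3/4.
So P(the car behind door 1 | the host opened door 3) = (1/4) / (3/4) = 1/3.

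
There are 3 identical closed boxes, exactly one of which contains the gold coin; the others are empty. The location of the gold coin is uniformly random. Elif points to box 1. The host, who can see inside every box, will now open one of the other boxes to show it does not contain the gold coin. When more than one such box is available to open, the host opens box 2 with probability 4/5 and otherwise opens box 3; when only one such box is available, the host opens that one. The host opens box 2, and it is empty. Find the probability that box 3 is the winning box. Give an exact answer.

5/9

Consider each possible location of the gold coin in turn.
If it is in box 1 (prior 1/3): box 2 is available, opened with probability 4/5; weight (1/3)·(4/5) = 4/15.
If it is in box 2 (prior 1/3): the host opened box 2, so this case is ruled out; weight (1/3)·0 = 0.
If it is in box 3 (prior 1/3): only box 2 is available, probability 1; weight (1/3)·1 = 1/3.
The weights sum to 3/5.
So P(the gold coin in box 3 | the host opened box 2) = (1/3) / (3/5) = 5/9.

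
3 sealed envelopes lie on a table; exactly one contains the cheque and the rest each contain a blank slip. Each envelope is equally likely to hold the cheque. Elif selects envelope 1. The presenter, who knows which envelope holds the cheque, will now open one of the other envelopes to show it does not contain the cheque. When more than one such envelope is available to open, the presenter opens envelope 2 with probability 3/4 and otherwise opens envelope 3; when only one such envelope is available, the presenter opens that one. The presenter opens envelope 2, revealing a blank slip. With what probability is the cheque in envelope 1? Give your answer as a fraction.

Apply Bayes' rule, conditioning on where the cheque actually is.
If it is in envelope 1 (prior 1/3): envelope 2 is available, opened with probability 3/4; weight (1/3)·(3/4) = 1/4.
If it is in envelope 2 (prior 1/3): the presenter opened envelope 2, so this case is ruled out; weight (1/3)·0 = 0.
If it is in envelope 3 (prior 1/3): only envelope 2 is available, probability 1; weight (1/3)·1 = 1/3.
The weights sum to 7/12.
So P(the cheque in envelope 1 | the presenter opened envelope 2) = (1/4) / (7/12) = 3/7.

3/7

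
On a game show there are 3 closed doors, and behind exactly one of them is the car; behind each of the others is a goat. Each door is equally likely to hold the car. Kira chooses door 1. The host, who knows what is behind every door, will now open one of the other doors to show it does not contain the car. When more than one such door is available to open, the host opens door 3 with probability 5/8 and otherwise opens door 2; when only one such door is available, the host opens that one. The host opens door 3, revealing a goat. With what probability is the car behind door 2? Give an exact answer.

Apply Bayes' rule, conditioning on where the car actually is.
If it is behind door 1 (prior 1/3): door 3 is available, opened with probability 5/8; weight (1/3)·(5/8) = 5/24.
If it is behind door 2 (prior 1/3): only door 3 is available, probability 1; weight (1/3)·1 = 1/3.
If it is behind door 3 (prior 1/3): the host opened door 3, so this case is ruled out; weight (1/3)·0 = 0.
The weights sum to 13/24.
So P(the car behind door 2 | the host opened door 3) = (1/3) / (13/24) = 8/13.

8/13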